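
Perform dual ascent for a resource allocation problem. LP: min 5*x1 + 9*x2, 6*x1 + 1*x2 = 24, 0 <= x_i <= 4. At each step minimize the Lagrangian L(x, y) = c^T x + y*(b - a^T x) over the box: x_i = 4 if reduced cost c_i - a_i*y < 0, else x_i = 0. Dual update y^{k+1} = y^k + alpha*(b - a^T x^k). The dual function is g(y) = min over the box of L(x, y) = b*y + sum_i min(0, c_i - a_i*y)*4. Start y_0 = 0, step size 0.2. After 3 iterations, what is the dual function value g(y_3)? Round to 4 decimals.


Dual ascent for LP: min 5*x1 + 9*x2, 6*x1 + 1*x2 = 24, 0 <= x_i <= 4
Step 1: y^k = 0.0, reduced costs: (5.0, 9.0)
  x^k = (0.0, 0.0), subgradient = b - a^T x = 24.0
  y^{k+1} = 0.0 + 0.2*24.0 = 4.8
Step 2: y^k = 4.8, reduced costs: (-23.8, 4.2)
  x^k = (4.0, 0.0), subgradient = b - a^T x = 0.0
  y^{k+1} = 4.8 + 0.2*0.0 = 4.8
Step 3: y^k = 4.8, reduced costs: (-23.8, 4.2)
  x^k = (4.0, 0.0), subgradient = b - a^T x = 0.0
  y^{k+1} = 4.8 + 0.2*0.0 = 4.8
Dual objective at y_3 = 4.8: reduced costs (-23.8, 4.2), box minimizer x = (4.0, 0.0)
g(y_3) = b*y + (c1 - a1*y)*x1 + (c2 - a2*y)*x2 = 24*4.8 + (-23.8)*4.0 + 4.2*0.0 = 115.2 - 95.2 + 0.0 = 20.0


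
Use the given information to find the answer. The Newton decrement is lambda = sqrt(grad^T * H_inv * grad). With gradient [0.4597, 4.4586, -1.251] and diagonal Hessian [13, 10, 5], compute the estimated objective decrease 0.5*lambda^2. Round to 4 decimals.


Step 1: H is diagonal, so H^(-1) * g = [0.0354, 0.4459, -0.2502].
Step 2: g^T H^(-1) g = sum_i g_i^2 / H_ii
  = (0.4597)^2/13 + (4.4586)^2/10 + (-1.251)^2/5
  = 0.0163 + 1.9879 + 0.313 = 2.3172
Step 3: Objective decrease = 0.5 * g^T H^(-1) g = 1.1586


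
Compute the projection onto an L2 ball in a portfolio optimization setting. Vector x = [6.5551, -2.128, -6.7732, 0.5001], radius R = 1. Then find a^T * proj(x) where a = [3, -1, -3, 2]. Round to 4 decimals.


Step 1: Compute ||x|| (intermediates to 6 decimals).
||x|| = sqrt(6.5551^2 + (-2.128)^2 + (-6.7732)^2 + 0.5001^2) = 9.675953
Step 2: Project.
Since ||x|| > R, scale = R/||x|| = 1/9.675953 = 0.103349, proj(x) = scale * x
proj(x) = [0.677463, -0.219927, -0.700003, 0.051685]
Step 3: Dot product.
a^T * proj(x) = 3*0.677463 - 1*(-0.219927) - 3*(-0.700003) + 2*0.051685 = 4.4557


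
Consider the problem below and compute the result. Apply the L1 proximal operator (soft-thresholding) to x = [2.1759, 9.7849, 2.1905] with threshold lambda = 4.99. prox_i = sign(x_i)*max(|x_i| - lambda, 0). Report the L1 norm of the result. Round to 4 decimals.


Soft-thresholding with lambda = 4.99:
prox(2.1759) = sign(2.1759)*max(|2.1759| - 4.99, 0) = 0.0
prox(9.7849) = sign(9.7849)*max(|9.7849| - 4.99, 0) = 4.7949
prox(2.1905) = sign(2.1905)*max(|2.1905| - 4.99, 0) = 0.0
prox(x) = [0.0, 4.7949, 0.0]
||prox(x)||_1 = 0.0 + 4.7949 + 0.0 = 4.7949


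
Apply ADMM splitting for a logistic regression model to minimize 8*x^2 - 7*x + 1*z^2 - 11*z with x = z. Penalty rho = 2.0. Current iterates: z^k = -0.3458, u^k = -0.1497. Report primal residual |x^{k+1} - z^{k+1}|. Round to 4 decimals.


ADMM iteration with rho = 2.0, z^k = -0.3458, u^k = -0.1497
Step 1: x-update.
Minimize 8*x^2 - 7*x + (2.0/2)*(x + 0.3458 - 0.1497)^2
FOC: (2*8 + 2.0)*x = 7 + 2.0*(-0.3458 + 0.1497)
x^{k+1} = 0.3671
Step 2: z-update.
Minimize 1*z^2 - 11*z + (2.0/2)*(0.3671 - z - 0.1497)^2
FOC: (2*1 + 2.0)*z = 11 + 2.0*(0.3671 - 0.1497)
z^{k+1} = 2.8587
Step 3: u-update.
u^{k+1} = -0.1497 + 0.3671 - 2.8587 = -2.6413
Step 4: Primal residual = |0.3671 - 2.8587| = 2.4916


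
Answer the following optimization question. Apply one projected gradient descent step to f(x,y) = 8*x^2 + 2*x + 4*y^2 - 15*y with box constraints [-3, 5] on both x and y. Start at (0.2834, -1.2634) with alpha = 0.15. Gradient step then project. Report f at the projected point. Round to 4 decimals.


Step 1: Compute gradient at (0.2834, -1.2634).
grad_x = 2*8*0.2834 + 2 = 6.5344
grad_y = 2*4*-1.2634 - 15 = -25.1072
Step 2: Gradient step.
x_raw = 0.2834 - 0.15*6.5344 = -0.6968
y_raw = -1.2634 - 0.15*-25.1072 = 2.5027
Step 3: Project onto [-3, 5].
x_proj = clip(-0.6968) = -0.6968
y_proj = clip(2.5027) = 2.5027
Step 4: Evaluate f.
f(-0.6968, 2.5027) = -9.9963


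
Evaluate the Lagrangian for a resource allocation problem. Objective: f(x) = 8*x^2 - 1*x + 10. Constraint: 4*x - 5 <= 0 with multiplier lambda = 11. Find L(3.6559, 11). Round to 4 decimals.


Step 1: Evaluate f(x).
f(3.6559) = 8*3.6559^2 - 1*3.6559 + 10 = 113.2689
Step 2: Evaluate g(x).
g(3.6559) = 4*3.6559 - 5 = 9.6236
Step 3: Compute Lagrangian.
L = 113.2689 + 11*9.6236 = 219.1285


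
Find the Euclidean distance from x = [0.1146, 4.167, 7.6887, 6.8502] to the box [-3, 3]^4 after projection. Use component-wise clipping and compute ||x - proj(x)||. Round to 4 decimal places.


Project each component onto [-3, 3].
clip(0.1146) = 0.1146, clip(4.167) = 3.0, clip(7.6887) = 3.0, clip(6.8502) = 3.0
Projection = [0.1146, 3.0, 3.0, 3.0]
Squared diffs: [0.0, 1.3619, 21.9839, 14.824]
Distance = sqrt(38.1698) = 6.1782


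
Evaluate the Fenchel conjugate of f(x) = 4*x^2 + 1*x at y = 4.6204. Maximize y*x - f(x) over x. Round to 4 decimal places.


f*(y) = sup_x {y*x - a*x^2 - b*x} = sup_x {(y-b)*x - a*x^2}
FOC: (y - b) - 2a*x = 0 => x* = (y - b)/(2a)
x* = (4.6204 - 1)/(2*4) = 0.4526
f*(4.6204) = (y-b)^2/(4a) = (4.6204 - 1)^2/(4*4)
= 13.1073/16 = 0.8192


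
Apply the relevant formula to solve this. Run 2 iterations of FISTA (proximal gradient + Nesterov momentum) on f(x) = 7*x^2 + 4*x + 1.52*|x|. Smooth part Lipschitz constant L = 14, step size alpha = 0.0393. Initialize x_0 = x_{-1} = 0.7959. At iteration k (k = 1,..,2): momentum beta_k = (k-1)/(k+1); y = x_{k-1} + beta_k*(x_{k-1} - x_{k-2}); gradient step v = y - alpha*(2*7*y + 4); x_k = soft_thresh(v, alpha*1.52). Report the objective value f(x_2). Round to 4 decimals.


FISTA on f(x) = 7*x^2 + 4*x + 1.52*|x|
L = 14, alpha = 0.0393
Iteration 1: beta = 0.0, y = 0.7959 + 0.0*(0.7959 - 0.7959) = 0.7959
  grad(y) = 15.1426, v = y - alpha*grad = 0.2008
  prox(v) = soft_thresh(0.2008, 0.0597) = 0.1411
Iteration 2: beta = 0.3333, y = 0.1411 + 0.3333*(0.1411 - 0.7959) = -0.0772
  grad(y) = 2.9189, v = y - alpha*grad = -0.1919
  prox(v) = soft_thresh(-0.1919, 0.0597) = -0.1322
f(x_2) = 7*(-0.1322)^2 + 4*(-0.1322) + 1.52*|-0.1322| = -0.2055


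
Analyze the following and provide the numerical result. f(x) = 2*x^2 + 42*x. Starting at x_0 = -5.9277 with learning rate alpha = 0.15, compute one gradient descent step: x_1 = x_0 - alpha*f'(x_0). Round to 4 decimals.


We compute the gradient at x_0 and apply the update.
f'(x) = 4*x + 42
f'(-5.9277) = 4*-5.9277 + 42 = 18.2892
x_1 = -5.9277 - 0.15*18.2892 = -8.6711


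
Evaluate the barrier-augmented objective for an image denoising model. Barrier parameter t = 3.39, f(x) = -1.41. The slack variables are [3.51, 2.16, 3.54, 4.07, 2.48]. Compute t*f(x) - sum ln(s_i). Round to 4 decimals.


Step 1: Compute log-barrier.
ln values: [1.2556, 0.7701, 1.2641, 1.4036, 0.9083]
phi = -(1.2556 + 0.7701 + 1.2641 + 1.4036 + 0.9083) = -5.6018
Step 2: Compute augmented objective.
t*f(x) = 3.39*-1.41 = -4.7799
Total = -4.7799 - 5.6018 = -10.3817


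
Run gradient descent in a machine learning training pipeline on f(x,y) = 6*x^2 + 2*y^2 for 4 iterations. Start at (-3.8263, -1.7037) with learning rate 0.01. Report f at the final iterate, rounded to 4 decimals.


Gradient descent on f(x,y) = 6*x^2 + 2*y^2.
Starting point: (-3.8263, -1.7037), alpha = 0.01
Step 1: grad_x = 2*6*-3.8263 = -45.9156, grad_y = 2*2*-1.7037 = -6.8148
  x_1 = -3.8263 - 0.01*-45.9156 = -3.3671
  y_1 = -1.7037 - 0.01*-6.8148 = -1.6356
Step 2: grad_x = 2*6*-3.3671 = -40.4057, grad_y = 2*2*-1.6356 = -6.5422
  x_2 = -3.3671 - 0.01*-40.4057 = -2.9631
  y_2 = -1.6356 - 0.01*-6.5422 = -1.5701
Step 3: grad_x = 2*6*-2.9631 = -35.557, grad_y = 2*2*-1.5701 = -6.2805
  x_3 = -2.9631 - 0.01*-35.557 = -2.6075
  y_3 = -1.5701 - 0.01*-6.2805 = -1.5073
Step 4: grad_x = 2*6*-2.6075 = -31.2902, grad_y = 2*2*-1.5073 = -6.0293
  x_4 = -2.6075 - 0.01*-31.2902 = -2.2946
  y_4 = -1.5073 - 0.01*-6.0293 = -1.447
f(-2.2946, -1.447) = 6*(-2.2946)^2 + 2*(-1.447)^2 = 35.7793


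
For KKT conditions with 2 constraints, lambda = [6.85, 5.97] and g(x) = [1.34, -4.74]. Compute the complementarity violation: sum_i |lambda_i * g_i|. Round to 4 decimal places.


KKT complementary slackness check:
lambda_1 * g_1 = 6.85 * 1.34 = 9.179
lambda_2 * g_2 = 5.97 * -4.74 = -28.2978
Total violation = 9.179 + 28.2978 = 37.4768


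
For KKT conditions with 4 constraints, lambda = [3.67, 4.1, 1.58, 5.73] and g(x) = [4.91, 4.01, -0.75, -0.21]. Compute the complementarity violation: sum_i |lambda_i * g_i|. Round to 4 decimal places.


KKT complementary slackness check:
lambda_1 * g_1 = 3.67 * 4.91 = 18.0197
lambda_2 * g_2 = 4.1 * 4.01 = 16.441
lambda_3 * g_3 = 1.58 * -0.75 = -1.185
lambda_4 * g_4 = 5.73 * -0.21 = -1.2033
Total violation = 18.0197 + 16.441 + 1.185 + 1.2033 = 36.849


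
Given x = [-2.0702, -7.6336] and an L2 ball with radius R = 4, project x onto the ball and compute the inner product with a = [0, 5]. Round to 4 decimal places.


Step 1: Compute ||x|| (intermediates to 6 decimals).
||x|| = sqrt((-2.0702)^2 + (-7.6336)^2) = 7.909335
Step 2: Project.
Since ||x|| > R, scale = R/||x|| = 4/7.909335 = 0.505732, proj(x) = scale * x
proj(x) = [-1.046966, -3.860556]
Step 3: Dot product.
a^T * proj(x) = 0*(-1.046966) + 5*(-3.860556) = -19.3028


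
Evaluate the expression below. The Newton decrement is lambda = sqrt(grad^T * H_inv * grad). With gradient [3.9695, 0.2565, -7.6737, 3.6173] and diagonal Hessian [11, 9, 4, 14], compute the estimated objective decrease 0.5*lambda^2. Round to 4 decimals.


Step 1: H is diagonal, so H^(-1) * g = [0.3609, 0.0285, -1.9184, 0.2584].
Step 2: g^T H^(-1) g = sum_i g_i^2 / H_ii
  = (3.9695)^2/11 + (0.2565)^2/9 + (-7.6737)^2/4 + (3.6173)^2/14
  = 1.4324 + 0.0073 + 14.7214 + 0.9346 = 17.0958
Step 3: Objective decrease = 0.5 * g^T H^(-1) g = 8.5479


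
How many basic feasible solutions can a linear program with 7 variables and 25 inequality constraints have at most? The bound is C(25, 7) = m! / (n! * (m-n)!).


Each vertex corresponds to some choice of n active constraints out of m, so the number of vertices is at most C(m, n) = m! / (n!(m-n)!).
m = 25, n = 7
Numerator: 25 * 24 * 23 * 22 * 21 * 20 * 19
Denominator: 7! = 5040
C(25, 7) = 480700


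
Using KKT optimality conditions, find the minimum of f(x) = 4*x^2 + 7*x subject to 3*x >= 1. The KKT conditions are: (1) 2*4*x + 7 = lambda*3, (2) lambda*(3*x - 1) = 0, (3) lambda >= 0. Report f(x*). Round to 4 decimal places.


Step 1: Try lambda = 0 (constraint inactive).
x_unc = -7/(2*4) = -0.875
Check: 3*-0.875 = -2.625 < 1 -- violated!
Step 2: Constraint must be active: 3*x = 1
x* = 1/3 = 0.3333 (rounded; the exact value 1/3 is used below)
lambda = (2*4*(1/3) + 7)/3 = 3.2222
Step 3: Compute optimal value.
f(x*) = 4*(1/3)^2 + 7*(1/3) = 2.7778


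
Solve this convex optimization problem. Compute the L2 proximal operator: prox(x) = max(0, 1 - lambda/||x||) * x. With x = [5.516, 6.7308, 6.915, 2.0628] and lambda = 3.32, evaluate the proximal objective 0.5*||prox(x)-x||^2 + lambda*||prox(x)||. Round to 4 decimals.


Step 1: Compute ||x||.
||x|| = 11.305
Step 2: Compute scaling factor.
scale = max(0, 1 - 3.32/11.305) = 0.7063
Step 3: prox(x) = [3.8961, 4.7541, 4.8842, 1.457]
||prox(x)|| = 7.985
Step 4: Proximal objective.
0.5*||prox-x||^2 = 5.5112
lambda*||prox|| = 26.5102
Total = 32.0213


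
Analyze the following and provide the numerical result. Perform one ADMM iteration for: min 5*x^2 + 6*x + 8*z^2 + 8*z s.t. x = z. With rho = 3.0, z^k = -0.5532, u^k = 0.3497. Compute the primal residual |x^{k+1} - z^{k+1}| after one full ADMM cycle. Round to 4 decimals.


ADMM iteration with rho = 3.0, z^k = -0.5532, u^k = 0.3497
Step 1: x-update.
Minimize 5*x^2 + 6*x + (3.0/2)*(x + 0.5532 + 0.3497)^2
FOC: (2*5 + 3.0)*x = -6 + 3.0*(-0.5532 - 0.3497)
x^{k+1} = -0.6699
Step 2: z-update.
Minimize 8*z^2 + 8*z + (3.0/2)*(-0.6699 - z + 0.3497)^2
FOC: (2*8 + 3.0)*z = -8 + 3.0*(-0.6699 + 0.3497)
z^{k+1} = -0.4716
Step 3: u-update.
u^{k+1} = 0.3497 - 0.6699 + 0.4716 = 0.1514
Step 4: Primal residual = |-0.6699 + 0.4716| = 0.1983


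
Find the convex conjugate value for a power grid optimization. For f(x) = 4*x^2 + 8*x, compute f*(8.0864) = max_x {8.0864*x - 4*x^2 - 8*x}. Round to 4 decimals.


f*(y) = sup_x {y*x - a*x^2 - b*x} = sup_x {(y-b)*x - a*x^2}
FOC: (y - b) - 2a*x = 0 => x* = (y - b)/(2a)
x* = (8.0864 - 8)/(2*4) = 0.0108
f*(8.0864) = (y-b)^2/(4a) = (8.0864 - 8)^2/(4*4)
= 0.0075/16 = 0.0005


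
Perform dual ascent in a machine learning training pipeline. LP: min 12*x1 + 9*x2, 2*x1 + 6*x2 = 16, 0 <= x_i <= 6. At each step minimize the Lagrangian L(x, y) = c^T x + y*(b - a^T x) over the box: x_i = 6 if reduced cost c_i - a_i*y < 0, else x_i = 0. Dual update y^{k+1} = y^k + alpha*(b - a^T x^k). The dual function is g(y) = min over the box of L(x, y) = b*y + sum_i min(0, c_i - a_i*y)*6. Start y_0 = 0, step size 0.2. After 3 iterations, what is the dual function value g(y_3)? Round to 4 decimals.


Dual ascent for LP: min 12*x1 + 9*x2, 2*x1 + 6*x2 = 16, 0 <= x_i <= 6
Step 1: y^k = 0.0, reduced costs: (12.0, 9.0)
  x^k = (0.0, 0.0), subgradient = b - a^T x = 16.0
  y^{k+1} = 0.0 + 0.2*16.0 = 3.2
Step 2: y^k = 3.2, reduced costs: (5.6, -10.2)
  x^k = (0.0, 6.0), subgradient = b - a^T x = -20.0
  y^{k+1} = 3.2 + 0.2*-20.0 = -0.8
Step 3: y^k = -0.8, reduced costs: (13.6, 13.8)
  x^k = (0.0, 0.0), subgradient = b - a^T x = 16.0
  y^{k+1} = -0.8 + 0.2*16.0 = 2.4
Dual objective at y_3 = 2.4: reduced costs (7.2, -5.4), box minimizer x = (0.0, 6.0)
g(y_3) = b*y + (c1 - a1*y)*x1 + (c2 - a2*y)*x2 = 16*2.4 + 7.2*0.0 + (-5.4)*6.0 = 38.4 + 0.0 - 32.4 = 6.0


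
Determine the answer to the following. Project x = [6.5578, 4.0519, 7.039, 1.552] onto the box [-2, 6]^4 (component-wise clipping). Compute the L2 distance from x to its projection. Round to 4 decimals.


Project each component onto [-2, 6].
clip(6.5578) = 6.0, clip(4.0519) = 4.0519, clip(7.039) = 6.0, clip(1.552) = 1.552
Projection = [6.0, 4.0519, 6.0, 1.552]
Squared diffs: [0.3111, 0.0, 1.0795, 0.0]
Distance = sqrt(1.3906) = 1.1793


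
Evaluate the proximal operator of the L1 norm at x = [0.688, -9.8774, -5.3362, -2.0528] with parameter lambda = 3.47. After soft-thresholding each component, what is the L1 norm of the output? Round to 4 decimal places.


Soft-thresholding with lambda = 3.47:
prox(0.688) = sign(0.688)*max(|0.688| - 3.47, 0) = 0.0
prox(-9.8774) = sign(-9.8774)*max(|-9.8774| - 3.47, 0) = -6.4074
prox(-5.3362) = sign(-5.3362)*max(|-5.3362| - 3.47, 0) = -1.8662
prox(-2.0528) = sign(-2.0528)*max(|-2.0528| - 3.47, 0) = 0.0
prox(x) = [0.0, -6.4074, -1.8662, 0.0]
||prox(x)||_1 = 0.0 + 6.4074 + 1.8662 + 0.0 = 8.2736


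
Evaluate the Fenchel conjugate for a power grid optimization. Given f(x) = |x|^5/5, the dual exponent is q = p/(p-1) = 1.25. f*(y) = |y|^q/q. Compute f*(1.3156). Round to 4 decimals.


The conjugate exponent q satisfies 1/p + 1/q = 1.
p = 5, so q = 5/(5 - 1) = 1.25
|y|^q = 1.3156^1.25 = 1.409
f*(1.3156) = 1.409 / 1.25 = 1.1272


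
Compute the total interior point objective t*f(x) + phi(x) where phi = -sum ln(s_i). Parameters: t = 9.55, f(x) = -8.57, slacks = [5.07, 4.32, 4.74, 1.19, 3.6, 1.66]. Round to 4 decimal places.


Step 1: Compute log-barrier.
ln values: [1.6233, 1.4633, 1.556, 0.174, 1.2809, 0.5068]
phi = -(1.6233 + 1.4633 + 1.556 + 0.174 + 1.2809 + 0.5068) = -6.6043
Step 2: Compute augmented objective.
t*f(x) = 9.55*-8.57 = -81.8435
Total = -81.8435 - 6.6043 = -88.4478


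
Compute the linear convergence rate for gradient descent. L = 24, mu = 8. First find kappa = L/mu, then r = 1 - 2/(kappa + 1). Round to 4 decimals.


Step 1: Compute the condition number.
kappa = L/mu = 24/8 = 3.0
Step 2: Compute the convergence rate.
r = 1 - 2/(kappa + 1) = 1 - 2*mu/(L + mu) = (L - mu)/(L + mu) = 16/32 = 0.5


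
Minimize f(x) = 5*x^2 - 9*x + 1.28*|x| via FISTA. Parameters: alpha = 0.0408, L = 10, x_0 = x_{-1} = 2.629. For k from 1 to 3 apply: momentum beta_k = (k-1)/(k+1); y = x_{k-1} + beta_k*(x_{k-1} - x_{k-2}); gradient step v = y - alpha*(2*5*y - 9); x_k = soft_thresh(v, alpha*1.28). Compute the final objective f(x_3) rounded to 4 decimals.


FISTA on f(x) = 5*x^2 - 9*x + 1.28*|x|
L = 10, alpha = 0.0408
Iteration 1: beta = 0.0, y = 2.629 + 0.0*(2.629 - 2.629) = 2.629
  grad(y) = 17.29, v = y - alpha*grad = 1.9236
  prox(v) = soft_thresh(1.9236, 0.0522) = 1.8713
Iteration 2: beta = 0.3333, y = 1.8713 + 0.3333*(1.8713 - 2.629) = 1.6188
  grad(y) = 7.1879, v = y - alpha*grad = 1.3255
  prox(v) = soft_thresh(1.3255, 0.0522) = 1.2733
Iteration 3: beta = 0.5, y = 1.2733 + 0.5*(1.2733 - 1.8713) = 0.9743
  grad(y) = 0.7428, v = y - alpha*grad = 0.944
  prox(v) = soft_thresh(0.944, 0.0522) = 0.8917
f(x_3) = 5*0.8917^2 - 9*0.8917 + 1.28*|0.8917| = -2.9082


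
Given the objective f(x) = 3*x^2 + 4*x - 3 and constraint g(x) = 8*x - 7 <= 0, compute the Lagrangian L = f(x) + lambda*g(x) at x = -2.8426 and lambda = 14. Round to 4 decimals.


Step 1: Evaluate f(x).
f(-2.8426) = 3*(-2.8426)^2 + 4*(-2.8426) - 3 = 9.8707
Step 2: Evaluate g(x).
g(-2.8426) = 8*-2.8426 - 7 = -29.7408
Step 3: Compute Lagrangian.
L = 9.8707 + 14*-29.7408 = -406.5005


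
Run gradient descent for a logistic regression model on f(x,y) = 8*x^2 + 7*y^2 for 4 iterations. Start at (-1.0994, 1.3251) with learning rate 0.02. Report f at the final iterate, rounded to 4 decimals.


Gradient descent on f(x,y) = 8*x^2 + 7*y^2.
Starting point: (-1.0994, 1.3251), alpha = 0.02
Step 1: grad_x = 2*8*-1.0994 = -17.5904, grad_y = 2*7*1.3251 = 18.5514
  x_1 = -1.0994 - 0.02*-17.5904 = -0.7476
  y_1 = 1.3251 - 0.02*18.5514 = 0.9541
Step 2: grad_x = 2*8*-0.7476 = -11.9615, grad_y = 2*7*0.9541 = 13.357
  x_2 = -0.7476 - 0.02*-11.9615 = -0.5084
  y_2 = 0.9541 - 0.02*13.357 = 0.6869
Step 3: grad_x = 2*8*-0.5084 = -8.1338, grad_y = 2*7*0.6869 = 9.617
  x_3 = -0.5084 - 0.02*-8.1338 = -0.3457
  y_3 = 0.6869 - 0.02*9.617 = 0.4946
Step 4: grad_x = 2*8*-0.3457 = -5.531, grad_y = 2*7*0.4946 = 6.9243
  x_4 = -0.3457 - 0.02*-5.531 = -0.2351
  y_4 = 0.4946 - 0.02*6.9243 = 0.3561
f(-0.2351, 0.3561) = 8*(-0.2351)^2 + 7*0.3561^2 = 1.3297


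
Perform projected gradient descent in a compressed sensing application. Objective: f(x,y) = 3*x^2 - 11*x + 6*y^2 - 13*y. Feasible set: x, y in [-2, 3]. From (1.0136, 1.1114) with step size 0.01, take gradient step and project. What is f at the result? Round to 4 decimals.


Step 1: Compute gradient at (1.0136, 1.1114).
grad_x = 2*3*1.0136 - 11 = -4.9184
grad_y = 2*6*1.1114 - 13 = 0.3368
Step 2: Gradient step.
x_raw = 1.0136 - 0.01*-4.9184 = 1.0628
y_raw = 1.1114 - 0.01*0.3368 = 1.108
Step 3: Project onto [-2, 3].
x_proj = clip(1.0628) = 1.0628
y_proj = clip(1.108) = 1.108
Step 4: Evaluate f.
f(1.0628, 1.108) = -15.3401


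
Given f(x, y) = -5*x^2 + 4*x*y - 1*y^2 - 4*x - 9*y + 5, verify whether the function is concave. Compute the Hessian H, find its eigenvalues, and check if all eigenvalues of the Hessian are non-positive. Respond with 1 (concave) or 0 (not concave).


The Hessian of f(x,y) = -5*x^2 + 4*x*y - 1*y^2 - 4*x - 9*y + 5 is:
H = [[-10, 4], [4, -2]]
Trace = -10 - 2 = -12
Determinant = -10*-2 - (4)^2 = 4
Discriminant = (-12)^2 - 4*4 = 128.0
Eigenvalues: lambda_1 = -11.6569, lambda_2 = -0.3431
The function is concave.

1


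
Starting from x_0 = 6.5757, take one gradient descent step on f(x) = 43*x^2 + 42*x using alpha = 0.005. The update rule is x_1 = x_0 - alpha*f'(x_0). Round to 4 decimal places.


We compute the gradient at x_0 and apply the update.
f'(x) = 86*x + 42
f'(6.5757) = 86*6.5757 + 42 = 607.5102
x_1 = 6.5757 - 0.005*607.5102 = 3.5381


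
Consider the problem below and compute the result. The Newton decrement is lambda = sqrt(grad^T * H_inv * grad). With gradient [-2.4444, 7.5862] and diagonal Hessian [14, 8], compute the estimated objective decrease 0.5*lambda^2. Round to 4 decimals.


Step 1: H is diagonal, so H^(-1) * g = [-0.1746, 0.9483].
Step 2: g^T H^(-1) g = sum_i g_i^2 / H_ii
  = (-2.4444)^2/14 + (7.5862)^2/8
  = 0.4268 + 7.1938 = 7.6206
Step 3: Objective decrease = 0.5 * g^T H^(-1) g = 3.8103


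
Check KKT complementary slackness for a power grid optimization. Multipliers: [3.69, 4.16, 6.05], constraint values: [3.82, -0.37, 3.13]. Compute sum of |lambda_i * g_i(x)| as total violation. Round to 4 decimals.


KKT complementary slackness check:
lambda_1 * g_1 = 3.69 * 3.82 = 14.0958
lambda_2 * g_2 = 4.16 * -0.37 = -1.5392
lambda_3 * g_3 = 6.05 * 3.13 = 18.9365
Total violation = 14.0958 + 1.5392 + 18.9365 = 34.5715


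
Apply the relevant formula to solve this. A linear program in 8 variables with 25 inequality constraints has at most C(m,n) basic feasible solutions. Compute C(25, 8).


Each vertex corresponds to some choice of n active constraints out of m, so the number of vertices is at most C(m, n) = m! / (n!(m-n)!).
m = 25, n = 8
Numerator: 25 * 24 * 23 * 22 * 21 * 20 * 19 * 18
Denominator: 8! = 40320
C(25, 8) = 1081575


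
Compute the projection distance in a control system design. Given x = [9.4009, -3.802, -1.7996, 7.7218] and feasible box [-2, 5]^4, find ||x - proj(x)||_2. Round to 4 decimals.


Project each component onto [-2, 5].
clip(9.4009) = 5.0, clip(-3.802) = -2.0, clip(-1.7996) = -1.7996, clip(7.7218) = 5.0
Projection = [5.0, -2.0, -1.7996, 5.0]
Squared diffs: [19.3679, 3.2472, 0.0, 7.4082]
Distance = sqrt(30.0233) = 5.4794


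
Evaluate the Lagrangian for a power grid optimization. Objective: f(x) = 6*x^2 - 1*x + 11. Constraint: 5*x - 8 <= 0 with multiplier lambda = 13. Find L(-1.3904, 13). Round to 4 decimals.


Step 1: Evaluate f(x).
f(-1.3904) = 6*(-1.3904)^2 - 1*(-1.3904) + 11 = 23.9897
Step 2: Evaluate g(x).
g(-1.3904) = 5*-1.3904 - 8 = -14.952
Step 3: Compute Lagrangian.
L = 23.9897 + 13*-14.952 = -170.3863


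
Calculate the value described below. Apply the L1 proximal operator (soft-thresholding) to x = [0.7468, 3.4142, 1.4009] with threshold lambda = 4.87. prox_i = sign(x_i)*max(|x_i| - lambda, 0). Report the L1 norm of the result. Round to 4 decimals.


Soft-thresholding with lambda = 4.87:
prox(0.7468) = sign(0.7468)*max(|0.7468| - 4.87, 0) = 0.0
prox(3.4142) = sign(3.4142)*max(|3.4142| - 4.87, 0) = 0.0
prox(1.4009) = sign(1.4009)*max(|1.4009| - 4.87, 0) = 0.0
prox(x) = [0.0, 0.0, 0.0]
||prox(x)||_1 = 0.0 + 0.0 + 0.0 = 0.0


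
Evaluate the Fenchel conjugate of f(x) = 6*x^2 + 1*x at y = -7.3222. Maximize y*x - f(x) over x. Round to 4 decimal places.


f*(y) = sup_x {y*x - a*x^2 - b*x} = sup_x {(y-b)*x - a*x^2}
FOC: (y - b) - 2a*x = 0 => x* = (y - b)/(2a)
x* = (-7.3222 - 1)/(2*6) = -0.6935
f*(-7.3222) = (y-b)^2/(4a) = (-7.3222 - 1)^2/(4*6)
= 69.259/24 = 2.8858


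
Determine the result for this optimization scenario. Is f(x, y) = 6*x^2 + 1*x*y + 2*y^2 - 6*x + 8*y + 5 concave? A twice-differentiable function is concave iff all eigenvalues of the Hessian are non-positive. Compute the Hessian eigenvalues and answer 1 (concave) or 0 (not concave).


The Hessian of f(x,y) = 6*x^2 + 1*x*y + 2*y^2 - 6*x + 8*y + 5 is:
H = [[12, 1], [1, 4]]
Trace = 12 + 4 = 16
Determinant = 12*4 - (1)^2 = 47
Discriminant = (16)^2 - 4*47 = 68.0
Eigenvalues: lambda_1 = 3.8769, lambda_2 = 12.1231
The function is not concave.

0


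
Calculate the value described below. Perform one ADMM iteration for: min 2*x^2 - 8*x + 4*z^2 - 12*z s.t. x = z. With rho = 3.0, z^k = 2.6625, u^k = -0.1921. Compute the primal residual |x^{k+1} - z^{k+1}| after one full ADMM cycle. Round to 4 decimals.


ADMM iteration with rho = 3.0, z^k = 2.6625, u^k = -0.1921
Step 1: x-update.
Minimize 2*x^2 - 8*x + (3.0/2)*(x - 2.6625 - 0.1921)^2
FOC: (2*2 + 3.0)*x = 8 + 3.0*(2.6625 + 0.1921)
x^{k+1} = 2.3663
Step 2: z-update.
Minimize 4*z^2 - 12*z + (3.0/2)*(2.3663 - z - 0.1921)^2
FOC: (2*4 + 3.0)*z = 12 + 3.0*(2.3663 - 0.1921)
z^{k+1} = 1.6839
Step 3: u-update.
u^{k+1} = -0.1921 + 2.3663 - 1.6839 = 0.4903
Step 4: Primal residual = |2.3663 - 1.6839| = 0.6824


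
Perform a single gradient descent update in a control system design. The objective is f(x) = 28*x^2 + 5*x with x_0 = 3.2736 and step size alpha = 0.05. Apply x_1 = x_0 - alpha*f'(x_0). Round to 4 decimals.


We compute the gradient at x_0 and apply the update.
f'(x) = 56*x + 5
f'(3.2736) = 56*3.2736 + 5 = 188.3216
x_1 = 3.2736 - 0.05*188.3216 = -6.1425


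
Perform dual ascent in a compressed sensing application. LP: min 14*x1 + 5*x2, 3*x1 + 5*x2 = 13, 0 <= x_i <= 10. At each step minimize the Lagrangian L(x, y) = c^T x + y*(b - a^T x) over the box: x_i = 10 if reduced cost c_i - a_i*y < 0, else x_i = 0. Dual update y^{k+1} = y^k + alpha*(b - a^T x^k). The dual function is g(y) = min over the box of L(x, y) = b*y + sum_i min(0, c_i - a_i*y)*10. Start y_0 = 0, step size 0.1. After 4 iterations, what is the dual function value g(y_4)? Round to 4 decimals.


Dual ascent for LP: min 14*x1 + 5*x2, 3*x1 + 5*x2 = 13, 0 <= x_i <= 10
Step 1: y^k = 0.0, reduced costs: (14.0, 5.0)
  x^k = (0.0, 0.0), subgradient = b - a^T x = 13.0
  y^{k+1} = 0.0 + 0.1*13.0 = 1.3
Step 2: y^k = 1.3, reduced costs: (10.1, -1.5)
  x^k = (0.0, 10.0), subgradient = b - a^T x = -37.0
  y^{k+1} = 1.3 + 0.1*-37.0 = -2.4
Step 3: y^k = -2.4, reduced costs: (21.2, 17.0)
  x^k = (0.0, 0.0), subgradient = b - a^T x = 13.0
  y^{k+1} = -2.4 + 0.1*13.0 = -1.1
Step 4: y^k = -1.1, reduced costs: (17.3, 10.5)
  x^k = (0.0, 0.0), subgradient = b - a^T x = 13.0
  y^{k+1} = -1.1 + 0.1*13.0 = 0.2
Dual objective at y_4 = 0.2: reduced costs (13.4, 4.0), box minimizer x = (0.0, 0.0)
g(y_4) = b*y + (c1 - a1*y)*x1 + (c2 - a2*y)*x2 = 13*0.2 + 13.4*0.0 + 4.0*0.0 = 2.6 + 0.0 + 0.0 = 2.6


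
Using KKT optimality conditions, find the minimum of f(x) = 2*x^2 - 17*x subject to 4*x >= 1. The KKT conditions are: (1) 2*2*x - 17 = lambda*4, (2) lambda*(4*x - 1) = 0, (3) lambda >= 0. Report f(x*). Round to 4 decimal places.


Step 1: Try lambda = 0 (constraint inactive).
Stationarity: 2*2*x - 17 = 0
x* = 17/(2*2) = 4.25
Check constraint: 4*4.25 = 17.0 >= 1 -- satisfied.
Step 2: Compute optimal value.
f(x*) = 2*4.25^2 - 17*4.25 = -36.125


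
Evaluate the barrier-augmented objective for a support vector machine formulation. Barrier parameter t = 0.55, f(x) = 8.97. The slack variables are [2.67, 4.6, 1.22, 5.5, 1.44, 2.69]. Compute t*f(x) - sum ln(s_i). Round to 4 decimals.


Step 1: Compute log-barrier.
ln values: [0.9821, 1.5261, 0.1989, 1.7047, 0.3646, 0.9895]
phi = -(0.9821 + 1.5261 + 0.1989 + 1.7047 + 0.3646 + 0.9895) = -5.7659
Step 2: Compute augmented objective.
t*f(x) = 0.55*8.97 = 4.9335
Total = 4.9335 - 5.7659 = -0.8324


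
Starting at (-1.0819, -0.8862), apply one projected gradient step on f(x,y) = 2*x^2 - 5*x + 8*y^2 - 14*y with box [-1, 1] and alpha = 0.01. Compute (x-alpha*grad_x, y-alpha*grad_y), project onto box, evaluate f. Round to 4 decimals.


Step 1: Compute gradient at (-1.0819, -0.8862).
grad_x = 2*2*-1.0819 - 5 = -9.3276
grad_y = 2*8*-0.8862 - 14 = -28.1792
Step 2: Gradient step.
x_raw = -1.0819 - 0.01*-9.3276 = -0.9886
y_raw = -0.8862 - 0.01*-28.1792 = -0.6044
Step 3: Project onto [-1, 1].
x_proj = clip(-0.9886) = -0.9886
y_proj = clip(-0.6044) = -0.6044
Step 4: Evaluate f.
f(-0.9886, -0.6044) = 18.2821


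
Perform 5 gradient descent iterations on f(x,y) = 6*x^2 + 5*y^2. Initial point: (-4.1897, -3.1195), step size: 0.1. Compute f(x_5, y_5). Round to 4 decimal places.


Gradient descent on f(x,y) = 6*x^2 + 5*y^2.
Starting point: (-4.1897, -3.1195), alpha = 0.1
Step 1: grad_x = 2*6*-4.1897 = -50.2764, grad_y = 2*5*-3.1195 = -31.195
  x_1 = -4.1897 - 0.1*-50.2764 = 0.8379
  y_1 = -3.1195 - 0.1*-31.195 = 0.0
Step 2: grad_x = 2*6*0.8379 = 10.0553, grad_y = 2*5*0.0 = 0.0
  x_2 = 0.8379 - 0.1*10.0553 = -0.1676
  y_2 = 0.0 - 0.1*0.0 = 0.0
Step 3: grad_x = 2*6*-0.1676 = -2.0111, grad_y = 2*5*0.0 = 0.0
  x_3 = -0.1676 - 0.1*-2.0111 = 0.0335
  y_3 = 0.0 - 0.1*0.0 = 0.0
Step 4: grad_x = 2*6*0.0335 = 0.4022, grad_y = 2*5*0.0 = 0.0
  x_4 = 0.0335 - 0.1*0.4022 = -0.0067
  y_4 = 0.0 - 0.1*0.0 = 0.0
Step 5: grad_x = 2*6*-0.0067 = -0.0804, grad_y = 2*5*0.0 = 0.0
  x_5 = -0.0067 - 0.1*-0.0804 = 0.0013
  y_5 = 0.0 - 0.1*0.0 = 0.0
f(0.0013, 0.0) = 6*0.0013^2 + 5*0.0^2 = 0.0


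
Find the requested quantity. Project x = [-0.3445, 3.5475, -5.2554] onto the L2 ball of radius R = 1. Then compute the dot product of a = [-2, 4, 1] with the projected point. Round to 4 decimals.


Step 1: Compute ||x|| (intermediates to 6 decimals).
||x|| = sqrt((-0.3445)^2 + 3.5475^2 + (-5.2554)^2) = 6.350013
Step 2: Project.
Since ||x|| > R, scale = R/||x|| = 1/6.350013 = 0.15748, proj(x) = scale * x
proj(x) = [-0.054252, 0.55866, -0.82762]
Step 3: Dot product.
a^T * proj(x) = -2*(-0.054252) + 4*0.55866 + 1*(-0.82762) = 1.5155


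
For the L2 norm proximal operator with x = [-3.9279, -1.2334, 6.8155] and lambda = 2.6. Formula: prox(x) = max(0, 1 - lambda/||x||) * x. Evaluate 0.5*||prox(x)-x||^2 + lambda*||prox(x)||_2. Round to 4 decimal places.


Step 1: Compute ||x||.
||x|| = 7.9625
Step 2: Compute scaling factor.
scale = max(0, 1 - 2.6/7.9625) = 0.6735
Step 3: prox(x) = [-2.6453, -0.8307, 4.59]
||prox(x)|| = 5.3625
Step 4: Proximal objective.
0.5*||prox-x||^2 = 3.38
lambda*||prox|| = 13.9425
Total = 17.3224


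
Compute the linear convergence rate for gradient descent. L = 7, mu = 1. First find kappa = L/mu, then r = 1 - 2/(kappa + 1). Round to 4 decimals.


Step 1: Compute the condition number.
kappa = L/mu = 7/1 = 7.0
Step 2: Compute the convergence rate.
r = 1 - 2/(kappa + 1) = 1 - 2*mu/(L + mu) = (L - mu)/(L + mu) = 6/8 = 0.75


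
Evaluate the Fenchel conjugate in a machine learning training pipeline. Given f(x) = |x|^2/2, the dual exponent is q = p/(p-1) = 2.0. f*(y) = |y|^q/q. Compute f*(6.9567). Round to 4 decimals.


The conjugate exponent q satisfies 1/p + 1/q = 1.
p = 2, so q = 2/(2 - 1) = 2.0
|y|^q = 6.9567^2.0 = 48.3957
f*(6.9567) = 48.3957 / 2.0 = 24.1978


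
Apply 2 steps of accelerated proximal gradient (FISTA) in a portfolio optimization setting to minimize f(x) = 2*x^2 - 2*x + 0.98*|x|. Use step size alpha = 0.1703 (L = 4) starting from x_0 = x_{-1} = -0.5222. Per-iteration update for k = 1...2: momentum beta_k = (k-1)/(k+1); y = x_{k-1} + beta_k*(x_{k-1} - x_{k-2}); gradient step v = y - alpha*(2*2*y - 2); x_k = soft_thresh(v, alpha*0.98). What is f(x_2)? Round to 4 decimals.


FISTA on f(x) = 2*x^2 - 2*x + 0.98*|x|
L = 4, alpha = 0.1703
Iteration 1: beta = 0.0, y = -0.5222 + 0.0*(-0.5222 + 0.5222) = -0.5222
  grad(y) = -4.0888, v = y - alpha*grad = 0.1741
  prox(v) = soft_thresh(0.1741, 0.1669) = 0.0072
Iteration 2: beta = 0.3333, y = 0.0072 + 0.3333*(0.0072 + 0.5222) = 0.1837
  grad(y) = -1.2652, v = y - alpha*grad = 0.3992
  prox(v) = soft_thresh(0.3992, 0.1669) = 0.2323
f(x_2) = 2*0.2323^2 - 2*0.2323 + 0.98*|0.2323| = -0.129


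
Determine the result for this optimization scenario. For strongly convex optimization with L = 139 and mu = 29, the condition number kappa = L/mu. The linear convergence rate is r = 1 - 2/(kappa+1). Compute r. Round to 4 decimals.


Step 1: Compute the condition number.
kappa = L/mu = 139/29 = 4.7931
Step 2: Compute the convergence rate.
r = 1 - 2/(kappa + 1) = 1 - 2*mu/(L + mu) = (L - mu)/(L + mu) = 110/168 = 0.6548


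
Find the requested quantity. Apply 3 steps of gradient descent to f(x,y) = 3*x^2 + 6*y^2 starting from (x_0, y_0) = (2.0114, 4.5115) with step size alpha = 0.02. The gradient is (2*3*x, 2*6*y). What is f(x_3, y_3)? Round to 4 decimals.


Gradient descent on f(x,y) = 3*x^2 + 6*y^2.
Starting point: (2.0114, 4.5115), alpha = 0.02
Step 1: grad_x = 2*3*2.0114 = 12.0684, grad_y = 2*6*4.5115 = 54.138
  x_1 = 2.0114 - 0.02*12.0684 = 1.77
  y_1 = 4.5115 - 0.02*54.138 = 3.4287
Step 2: grad_x = 2*3*1.77 = 10.6202, grad_y = 2*6*3.4287 = 41.1449
  x_2 = 1.77 - 0.02*10.6202 = 1.5576
  y_2 = 3.4287 - 0.02*41.1449 = 2.6058
Step 3: grad_x = 2*3*1.5576 = 9.3458, grad_y = 2*6*2.6058 = 31.2701
  x_3 = 1.5576 - 0.02*9.3458 = 1.3707
  y_3 = 2.6058 - 0.02*31.2701 = 1.9804
f(1.3707, 1.9804) = 3*1.3707^2 + 6*1.9804^2 = 29.1694


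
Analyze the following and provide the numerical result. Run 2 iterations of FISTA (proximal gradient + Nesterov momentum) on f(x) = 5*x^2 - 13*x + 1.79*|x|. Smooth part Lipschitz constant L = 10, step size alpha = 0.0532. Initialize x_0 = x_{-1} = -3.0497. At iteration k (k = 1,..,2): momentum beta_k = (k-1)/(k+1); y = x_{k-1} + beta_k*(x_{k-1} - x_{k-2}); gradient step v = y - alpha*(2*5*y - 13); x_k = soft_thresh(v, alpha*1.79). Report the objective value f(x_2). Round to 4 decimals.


FISTA on f(x) = 5*x^2 - 13*x + 1.79*|x|
L = 10, alpha = 0.0532
Iteration 1: beta = 0.0, y = -3.0497 + 0.0*(-3.0497 + 3.0497) = -3.0497
  grad(y) = -43.497, v = y - alpha*grad = -0.7357
  prox(v) = soft_thresh(-0.7357, 0.0952) = -0.6404
Iteration 2: beta = 0.3333, y = -0.6404 + 0.3333*(-0.6404 + 3.0497) = 0.1627
  grad(y) = -11.3734, v = y - alpha*grad = 0.7677
  prox(v) = soft_thresh(0.7677, 0.0952) = 0.6725
f(x_2) = 5*0.6725^2 - 13*0.6725 + 1.79*|0.6725| = -5.2774


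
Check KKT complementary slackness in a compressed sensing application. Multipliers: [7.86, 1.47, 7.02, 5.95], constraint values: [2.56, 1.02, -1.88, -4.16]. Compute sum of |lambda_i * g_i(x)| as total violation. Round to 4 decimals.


KKT complementary slackness check:
lambda_1 * g_1 = 7.86 * 2.56 = 20.1216
lambda_2 * g_2 = 1.47 * 1.02 = 1.4994
lambda_3 * g_3 = 7.02 * -1.88 = -13.1976
lambda_4 * g_4 = 5.95 * -4.16 = -24.752
Total violation = 20.1216 + 1.4994 + 13.1976 + 24.752 = 59.5706


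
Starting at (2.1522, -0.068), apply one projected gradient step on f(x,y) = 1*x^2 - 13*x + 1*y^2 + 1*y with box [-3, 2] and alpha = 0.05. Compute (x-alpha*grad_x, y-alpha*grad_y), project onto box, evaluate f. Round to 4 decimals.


Step 1: Compute gradient at (2.1522, -0.068).
grad_x = 2*1*2.1522 - 13 = -8.6956
grad_y = 2*1*-0.068 + 1 = 0.864
Step 2: Gradient step.
x_raw = 2.1522 - 0.05*-8.6956 = 2.587
y_raw = -0.068 - 0.05*0.864 = -0.1112
Step 3: Project onto [-3, 2].
x_proj = clip(2.587) = 2.0
y_proj = clip(-0.1112) = -0.1112
Step 4: Evaluate f.
f(2.0, -0.1112) = -22.0988


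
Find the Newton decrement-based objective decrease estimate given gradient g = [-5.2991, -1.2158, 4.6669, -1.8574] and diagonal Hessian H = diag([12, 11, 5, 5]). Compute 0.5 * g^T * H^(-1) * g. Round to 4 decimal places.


Step 1: H is diagonal, so H^(-1) * g = [-0.4416, -0.1105, 0.9334, -0.3715].
Step 2: g^T H^(-1) g = sum_i g_i^2 / H_ii
  = (-5.2991)^2/12 + (-1.2158)^2/11 + (4.6669)^2/5 + (-1.8574)^2/5
  = 2.34 + 0.1344 + 4.356 + 0.69 = 7.5204
Step 3: Objective decrease = 0.5 * g^T H^(-1) g = 3.7602


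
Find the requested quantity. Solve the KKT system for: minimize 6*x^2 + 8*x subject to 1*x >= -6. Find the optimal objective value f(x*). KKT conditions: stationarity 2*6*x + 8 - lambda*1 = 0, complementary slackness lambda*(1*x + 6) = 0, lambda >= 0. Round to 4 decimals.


Step 1: Try lambda = 0 (constraint inactive).
Stationarity: 2*6*x + 8 = 0
x* = -8/(2*6) = -2/3 = -0.6667 (rounded; the exact value -2/3 is used below)
Check constraint: 1*-0.6667 = -0.6667 >= -6 -- satisfied.
Step 2: Compute optimal value.
f(x*) = 6*(-2/3)^2 + 8*(-2/3) = -2.6667


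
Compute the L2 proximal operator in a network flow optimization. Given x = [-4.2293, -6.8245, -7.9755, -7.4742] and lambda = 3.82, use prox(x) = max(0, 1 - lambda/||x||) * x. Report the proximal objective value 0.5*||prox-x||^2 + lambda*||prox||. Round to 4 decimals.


Step 1: Compute ||x||.
||x|| = 13.5622
Step 2: Compute scaling factor.
scale = max(0, 1 - 3.82/13.5622) = 0.7183
Step 3: prox(x) = [-3.0381, -4.9023, -5.7291, -5.369]
||prox(x)|| = 9.7422
Step 4: Proximal objective.
0.5*||prox-x||^2 = 7.2962
lambda*||prox|| = 37.2152
Total = 44.5114


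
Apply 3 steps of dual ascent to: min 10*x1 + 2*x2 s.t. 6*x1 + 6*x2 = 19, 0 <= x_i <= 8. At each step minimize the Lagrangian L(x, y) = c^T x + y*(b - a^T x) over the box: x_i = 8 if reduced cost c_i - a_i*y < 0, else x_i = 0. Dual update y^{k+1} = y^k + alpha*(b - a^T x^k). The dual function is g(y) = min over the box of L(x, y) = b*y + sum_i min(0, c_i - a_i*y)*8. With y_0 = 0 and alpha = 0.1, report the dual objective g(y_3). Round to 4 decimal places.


Dual ascent for LP: min 10*x1 + 2*x2, 6*x1 + 6*x2 = 19, 0 <= x_i <= 8
Step 1: y^k = 0.0, reduced costs: (10.0, 2.0)
  x^k = (0.0, 0.0), subgradient = b - a^T x = 19.0
  y^{k+1} = 0.0 + 0.1*19.0 = 1.9
Step 2: y^k = 1.9, reduced costs: (-1.4, -9.4)
  x^k = (8.0, 8.0), subgradient = b - a^T x = -77.0
  y^{k+1} = 1.9 + 0.1*-77.0 = -5.8
Step 3: y^k = -5.8, reduced costs: (44.8, 36.8)
  x^k = (0.0, 0.0), subgradient = b - a^T x = 19.0
  y^{k+1} = -5.8 + 0.1*19.0 = -3.9
Dual objective at y_3 = -3.9: reduced costs (33.4, 25.4), box minimizer x = (0.0, 0.0)
g(y_3) = b*y + (c1 - a1*y)*x1 + (c2 - a2*y)*x2 = 19*(-3.9) + 33.4*0.0 + 25.4*0.0 = -74.1 + 0.0 + 0.0 = -74.1


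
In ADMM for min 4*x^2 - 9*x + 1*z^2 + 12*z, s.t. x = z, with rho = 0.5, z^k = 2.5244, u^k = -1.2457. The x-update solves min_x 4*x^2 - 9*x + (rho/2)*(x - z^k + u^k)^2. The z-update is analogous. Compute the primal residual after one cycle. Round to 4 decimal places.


ADMM iteration with rho = 0.5, z^k = 2.5244, u^k = -1.2457
Step 1: x-update.
Minimize 4*x^2 - 9*x + (0.5/2)*(x - 2.5244 - 1.2457)^2
FOC: (2*4 + 0.5)*x = 9 + 0.5*(2.5244 + 1.2457)
x^{k+1} = 1.2806
Step 2: z-update.
Minimize 1*z^2 + 12*z + (0.5/2)*(1.2806 - z - 1.2457)^2
FOC: (2*1 + 0.5)*z = -12 + 0.5*(1.2806 - 1.2457)
z^{k+1} = -4.793
Step 3: u-update.
u^{k+1} = -1.2457 + 1.2806 + 4.793 = 4.8279
Step 4: Primal residual = |1.2806 + 4.793| = 6.0736


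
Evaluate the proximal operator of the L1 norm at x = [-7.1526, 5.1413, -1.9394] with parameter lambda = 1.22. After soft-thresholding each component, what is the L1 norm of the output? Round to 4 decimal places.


Soft-thresholding with lambda = 1.22:
prox(-7.1526) = sign(-7.1526)*max(|-7.1526| - 1.22, 0) = -5.9326
prox(5.1413) = sign(5.1413)*max(|5.1413| - 1.22, 0) = 3.9213
prox(-1.9394) = sign(-1.9394)*max(|-1.9394| - 1.22, 0) = -0.7194
prox(x) = [-5.9326, 3.9213, -0.7194]
||prox(x)||_1 = 5.9326 + 3.9213 + 0.7194 = 10.5733


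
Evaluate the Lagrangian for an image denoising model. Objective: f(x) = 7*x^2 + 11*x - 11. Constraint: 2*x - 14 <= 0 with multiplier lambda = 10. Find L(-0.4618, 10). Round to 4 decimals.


Step 1: Evaluate f(x).
f(-0.4618) = 7*(-0.4618)^2 + 11*(-0.4618) - 11 = -14.587
Step 2: Evaluate g(x).
g(-0.4618) = 2*-0.4618 - 14 = -14.9236
Step 3: Compute Lagrangian.
L = -14.587 + 10*-14.9236 = -163.823


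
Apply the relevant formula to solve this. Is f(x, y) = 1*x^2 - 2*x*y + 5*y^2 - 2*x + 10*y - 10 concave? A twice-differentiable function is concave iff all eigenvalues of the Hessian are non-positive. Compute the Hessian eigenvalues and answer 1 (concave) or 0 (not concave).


The Hessian of f(x,y) = 1*x^2 - 2*x*y + 5*y^2 - 2*x + 10*y - 10 is:
H = [[2, -2], [-2, 10]]
Trace = 2 + 10 = 12
Determinant = 2*10 - (-2)^2 = 16
Discriminant = (12)^2 - 4*16 = 80.0
Eigenvalues: lambda_1 = 1.5279, lambda_2 = 10.4721
The function is not concave.

0


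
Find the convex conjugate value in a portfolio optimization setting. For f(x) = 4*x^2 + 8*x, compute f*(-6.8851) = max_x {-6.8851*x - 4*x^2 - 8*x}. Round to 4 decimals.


f*(y) = sup_x {y*x - a*x^2 - b*x} = sup_x {(y-b)*x - a*x^2}
FOC: (y - b) - 2a*x = 0 => x* = (y - b)/(2a)
x* = (-6.8851 - 8)/(2*4) = -1.8606
f*(-6.8851) = (y-b)^2/(4a) = (-6.8851 - 8)^2/(4*4)
= 221.5662/16 = 13.8479


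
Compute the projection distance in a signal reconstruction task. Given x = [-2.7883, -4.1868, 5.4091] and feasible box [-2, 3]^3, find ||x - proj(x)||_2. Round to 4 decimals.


Project each component onto [-2, 3].
clip(-2.7883) = -2.0, clip(-4.1868) = -2.0, clip(5.4091) = 3.0
Projection = [-2.0, -2.0, 3.0]
Squared diffs: [0.6214, 4.7821, 5.8038]
Distance = sqrt(11.2073) = 3.3477


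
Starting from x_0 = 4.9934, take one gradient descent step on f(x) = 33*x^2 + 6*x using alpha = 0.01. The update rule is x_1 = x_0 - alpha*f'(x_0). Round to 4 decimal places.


We compute the gradient at x_0 and apply the update.
f'(x) = 66*x + 6
f'(4.9934) = 66*4.9934 + 6 = 335.5644
x_1 = 4.9934 - 0.01*335.5644 = 1.6378
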